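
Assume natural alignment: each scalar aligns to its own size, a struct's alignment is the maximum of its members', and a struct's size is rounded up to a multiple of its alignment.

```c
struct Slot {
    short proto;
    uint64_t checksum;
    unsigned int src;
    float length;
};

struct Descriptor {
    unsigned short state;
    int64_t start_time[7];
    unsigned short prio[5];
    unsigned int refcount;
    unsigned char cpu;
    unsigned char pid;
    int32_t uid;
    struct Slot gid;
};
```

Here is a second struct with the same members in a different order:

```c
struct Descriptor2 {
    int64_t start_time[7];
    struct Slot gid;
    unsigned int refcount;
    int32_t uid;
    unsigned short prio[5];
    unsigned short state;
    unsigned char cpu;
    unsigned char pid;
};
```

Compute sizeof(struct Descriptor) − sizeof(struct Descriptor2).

Slot: proto at 0 (size 2, align 2) → ends 2; pad 6 to align 8 for checksum; checksum at 8 (size 8, align 8) → ends 16; src at 16 (size 4, align 4) → ends 20; length at 20 (size 4, align 4) → ends 24; total 24 bytes, alignment 8
state at 0 (size 2, align 2) → ends 2
pad 6 to align 8 for start_time
start_time at 8 (size 56, align 8) → ends 64
prio at 64 (size 10, align 2) → ends 74
pad 2 to align 4 for refcount
refcount at 76 (size 4, align 4) → ends 80
cpu at 80 (size 1, align 1) → ends 81
pid at 81 (size 1, align 1) → ends 82
pad 2 to align 4 for uid
uid at 84 (size 4, align 4) → ends 88
gid at 88 (size 24, align 8) → ends 112
total 112 bytes, alignment 8
— Descriptor2 —
start_time at 0 (size 56, align 8) → ends 56
gid at 56 (size 24, align 8) → ends 80
refcount at 80 (size 4, align 4) → ends 84
uid at 84 (size 4, align 4) → ends 88
prio at 88 (size 10, align 2) → ends 98
state at 98 (size 2, align 2) → ends 100
cpu at 100 (size 1, align 1) → ends 101
pid at 101 (size 1, align 1) → ends 102
tail pad 2 to reach multiple of 8
total 104 bytes, alignment 8
112 − 104 = 8

8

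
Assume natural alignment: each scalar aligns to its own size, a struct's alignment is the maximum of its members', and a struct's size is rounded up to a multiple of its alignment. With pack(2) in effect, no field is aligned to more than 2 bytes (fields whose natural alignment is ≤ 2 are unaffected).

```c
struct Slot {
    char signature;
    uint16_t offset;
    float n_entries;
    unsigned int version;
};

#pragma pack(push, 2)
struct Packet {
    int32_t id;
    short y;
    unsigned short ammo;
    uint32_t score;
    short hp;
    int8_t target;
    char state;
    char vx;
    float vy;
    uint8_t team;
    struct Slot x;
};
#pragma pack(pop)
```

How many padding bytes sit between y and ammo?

Slot: @0: signature [1B, align 1] → 1; +1 pad (align 2); @2: offset [2B, align 2] → 4; @4: n_entries [4B, align 4] → 8; @8: version [4B, align 4] → 12; size 12, align 4
@0: id [4B, align 2] → 4
@4: y [2B, align 2] → 6
@6: ammo [2B, align 2] → 8

0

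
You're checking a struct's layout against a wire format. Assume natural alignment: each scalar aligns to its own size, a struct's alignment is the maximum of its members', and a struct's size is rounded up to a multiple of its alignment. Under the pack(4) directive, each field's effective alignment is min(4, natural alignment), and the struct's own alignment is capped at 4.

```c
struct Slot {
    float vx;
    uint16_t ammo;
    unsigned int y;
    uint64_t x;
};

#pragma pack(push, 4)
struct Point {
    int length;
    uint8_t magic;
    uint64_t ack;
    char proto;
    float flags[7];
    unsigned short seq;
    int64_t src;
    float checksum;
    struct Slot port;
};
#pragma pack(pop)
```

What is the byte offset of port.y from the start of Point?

72

Slot: vx at 0 (size 4, align 4) → ends 4; ammo at 4 (size 2, align 2) → ends 6; pad 2 to align 4 for y; y at 8 (size 4, align 4) → ends 12; pad 4 to align 8 for x; x at 16 (size 8, align 8) → ends 24; total 24 bytes, alignment 8
length at 0 (size 4, align 4) → ends 4
magic at 4 (size 1, align 1) → ends 5
pad 3 to align 4 for ack
ack at 8 (size 8, align 4) → ends 16
proto at 16 (size 1, align 1) → ends 17
pad 3 to align 4 for flags
flags at 20 (size 28, align 4) → ends 48
seq at 48 (size 2, align 2) → ends 50
pad 2 to align 4 for src
src at 52 (size 8, align 4) → ends 60
checksum at 60 (size 4, align 4) → ends 64
port at 64 (size 24, align 4) → ends 88
within Slot: y at 8
64 + 8 = 72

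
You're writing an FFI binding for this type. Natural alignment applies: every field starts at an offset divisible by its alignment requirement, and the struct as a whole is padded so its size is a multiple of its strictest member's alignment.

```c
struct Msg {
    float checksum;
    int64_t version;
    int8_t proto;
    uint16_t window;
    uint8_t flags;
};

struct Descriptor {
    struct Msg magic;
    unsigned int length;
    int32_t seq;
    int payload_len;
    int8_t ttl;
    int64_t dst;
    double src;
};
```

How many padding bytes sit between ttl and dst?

3

Msg: 0..4  checksum  (4B, 4-aligned); 4..8  -- padding (4B); 8..16  version  (8B, 8-aligned); 16..17  proto  (1B, 1-aligned); 17..18  -- padding (1B); 18..20  window  (2B, 2-aligned); 20..21  flags  (1B, 1-aligned); 21..24  -- tail padding (3B); sizeof = 24, alignof = 8
0..24  magic  (24B, 8-aligned)
24..28  length  (4B, 4-aligned)
28..32  seq  (4B, 4-aligned)
32..36  payload_len  (4B, 4-aligned)
36..37  ttl  (1B, 1-aligned)
37..40  -- padding (3B)
40..48  dst  (8B, 8-aligned)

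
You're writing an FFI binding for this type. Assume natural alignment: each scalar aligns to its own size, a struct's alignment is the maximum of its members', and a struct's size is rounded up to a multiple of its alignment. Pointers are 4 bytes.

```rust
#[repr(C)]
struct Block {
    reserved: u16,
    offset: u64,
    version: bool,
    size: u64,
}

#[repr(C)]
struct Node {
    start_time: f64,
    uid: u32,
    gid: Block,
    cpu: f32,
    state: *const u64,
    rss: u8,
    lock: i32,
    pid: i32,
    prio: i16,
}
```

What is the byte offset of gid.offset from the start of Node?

24

Block: reserved at 0 (size 2, align 2) → ends 2; pad 6 to align 8 for offset; offset at 8 (size 8, align 8) → ends 16; version at 16 (size 1, align 1) → ends 17; pad 7 to align 8 for size; size at 24 (size 8, align 8) → ends 32; total 32 bytes, alignment 8
start_time at 0 (size 8, align 8) → ends 8
uid at 8 (size 4, align 4) → ends 12
pad 4 to align 8 for gid
gid at 16 (size 32, align 8) → ends 48
within Block: offset at 8
16 + 8 = 24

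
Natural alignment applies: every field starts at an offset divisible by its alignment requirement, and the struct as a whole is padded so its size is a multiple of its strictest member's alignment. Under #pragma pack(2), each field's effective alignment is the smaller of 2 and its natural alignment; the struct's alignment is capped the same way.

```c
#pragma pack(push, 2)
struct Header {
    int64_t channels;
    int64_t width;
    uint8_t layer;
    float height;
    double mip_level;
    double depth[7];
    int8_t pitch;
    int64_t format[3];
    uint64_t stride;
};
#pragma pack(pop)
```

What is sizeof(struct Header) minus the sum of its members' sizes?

2

@0: channels [8B, align 2] → 8
@8: width [8B, align 2] → 16
@16: layer [1B, align 1] → 17
+1 pad (align 2)
@18: height [4B, align 2] → 22
@22: mip_level [8B, align 2] → 30
@30: depth [56B, align 2] → 86
@86: pitch [1B, align 1] → 87
+1 pad (align 2)
@88: format [24B, align 2] → 112
@112: stride [8B, align 2] → 120
size 120, align 2
data bytes 118, size 120 → padding 2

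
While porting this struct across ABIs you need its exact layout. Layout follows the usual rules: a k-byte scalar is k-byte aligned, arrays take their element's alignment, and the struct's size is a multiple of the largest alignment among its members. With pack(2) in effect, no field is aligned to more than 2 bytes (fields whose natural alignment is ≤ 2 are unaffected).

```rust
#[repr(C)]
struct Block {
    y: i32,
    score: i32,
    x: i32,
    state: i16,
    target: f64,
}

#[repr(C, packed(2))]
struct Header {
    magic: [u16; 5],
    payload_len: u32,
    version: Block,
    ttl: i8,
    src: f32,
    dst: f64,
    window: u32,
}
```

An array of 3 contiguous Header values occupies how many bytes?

Block: y at 0 (size 4, align 4) → ends 4; score at 4 (size 4, align 4) → ends 8; x at 8 (size 4, align 4) → ends 12; state at 12 (size 2, align 2) → ends 14; pad 2 to align 8 for target; target at 16 (size 8, align 8) → ends 24; total 24 bytes, alignment 8
magic at 0 (size 10, align 2) → ends 10
payload_len at 10 (size 4, align 2) → ends 14
version at 14 (size 24, align 2) → ends 38
ttl at 38 (size 1, align 1) → ends 39
pad 1 to align 2 for src
src at 40 (size 4, align 2) → ends 44
dst at 44 (size 8, align 2) → ends 52
window at 52 (size 4, align 2) → ends 56
total 56 bytes, alignment 2
array of 3: 3 × 56 = 168

168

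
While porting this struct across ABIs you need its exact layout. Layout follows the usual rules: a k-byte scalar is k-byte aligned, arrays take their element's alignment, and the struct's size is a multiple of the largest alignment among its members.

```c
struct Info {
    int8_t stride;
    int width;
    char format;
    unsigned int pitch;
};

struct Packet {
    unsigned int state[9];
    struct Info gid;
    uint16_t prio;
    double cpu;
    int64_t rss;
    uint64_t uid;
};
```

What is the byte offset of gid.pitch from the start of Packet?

48

Info: @0: stride [1B, align 1] → 1; +3 pad (align 4); @4: width [4B, align 4] → 8; @8: format [1B, align 1] → 9; +3 pad (align 4); @12: pitch [4B, align 4] → 16; size 16, align 4
@0: state [36B, align 4] → 36
@36: gid [16B, align 4] → 52
within Info: pitch at 12
36 + 12 = 48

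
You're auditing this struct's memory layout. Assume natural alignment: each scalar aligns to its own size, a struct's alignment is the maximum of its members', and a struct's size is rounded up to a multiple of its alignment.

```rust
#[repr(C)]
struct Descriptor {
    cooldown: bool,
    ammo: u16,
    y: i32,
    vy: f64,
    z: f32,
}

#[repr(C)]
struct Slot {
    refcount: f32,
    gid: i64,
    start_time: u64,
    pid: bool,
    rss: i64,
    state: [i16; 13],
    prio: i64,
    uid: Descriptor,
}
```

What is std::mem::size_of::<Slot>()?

Descriptor: cooldown at 0 (size 1, align 1) → ends 1; pad 1 to align 2 for ammo; ammo at 2 (size 2, align 2) → ends 4; y at 4 (size 4, align 4) → ends 8; vy at 8 (size 8, align 8) → ends 16; z at 16 (size 4, align 4) → ends 20; tail pad 4 to reach multiple of 8; total 24 bytes, alignment 8
refcount at 0 (size 4, align 4) → ends 4
pad 4 to align 8 for gid
gid at 8 (size 8, align 8) → ends 16
start_time at 16 (size 8, align 8) → ends 24
pid at 24 (size 1, align 1) → ends 25
pad 7 to align 8 for rss
rss at 32 (size 8, align 8) → ends 40
state at 40 (size 26, align 2) → ends 66
pad 6 to align 8 for prio
prio at 72 (size 8, align 8) → ends 80
uid at 80 (size 24, align 8) → ends 104
total 104 bytes, alignment 8

104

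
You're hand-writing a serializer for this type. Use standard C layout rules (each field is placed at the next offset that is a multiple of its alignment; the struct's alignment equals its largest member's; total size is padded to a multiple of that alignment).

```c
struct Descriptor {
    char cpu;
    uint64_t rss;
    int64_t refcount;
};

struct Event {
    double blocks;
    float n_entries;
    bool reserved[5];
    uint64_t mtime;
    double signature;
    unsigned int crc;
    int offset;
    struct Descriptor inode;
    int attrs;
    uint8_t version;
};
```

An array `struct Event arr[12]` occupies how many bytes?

960

Descriptor: 0..1  cpu  (1B, 1-aligned); 1..8  -- padding (7B); 8..16  rss  (8B, 8-aligned); 16..24  refcount  (8B, 8-aligned); sizeof = 24, alignof = 8
0..8  blocks  (8B, 8-aligned)
8..12  n_entries  (4B, 4-aligned)
12..17  reserved  (5B, 1-aligned)
17..24  -- padding (7B)
24..32  mtime  (8B, 8-aligned)
32..40  signature  (8B, 8-aligned)
40..44  crc  (4B, 4-aligned)
44..48  offset  (4B, 4-aligned)
48..72  inode  (24B, 8-aligned)
72..76  attrs  (4B, 4-aligned)
76..77  version  (1B, 1-aligned)
77..80  -- tail padding (3B)
sizeof = 80, alignof = 8
array of 12: 12 × 80 = 960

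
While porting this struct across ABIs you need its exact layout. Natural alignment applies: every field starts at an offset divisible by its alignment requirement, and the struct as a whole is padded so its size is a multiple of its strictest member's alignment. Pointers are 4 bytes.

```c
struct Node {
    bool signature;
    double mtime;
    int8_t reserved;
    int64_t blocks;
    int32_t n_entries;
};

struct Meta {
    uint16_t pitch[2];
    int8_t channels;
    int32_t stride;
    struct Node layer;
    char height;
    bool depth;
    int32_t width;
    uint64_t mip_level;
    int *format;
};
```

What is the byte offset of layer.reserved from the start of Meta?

Node: signature at 0 (size 1, align 1) → ends 1; pad 7 to align 8 for mtime; mtime at 8 (size 8, align 8) → ends 16; reserved at 16 (size 1, align 1) → ends 17; pad 7 to align 8 for blocks; blocks at 24 (size 8, align 8) → ends 32; n_entries at 32 (size 4, align 4) → ends 36; tail pad 4 to reach multiple of 8; total 40 bytes, alignment 8
pitch at 0 (size 4, align 2) → ends 4
channels at 4 (size 1, align 1) → ends 5
pad 3 to align 4 for stride
stride at 8 (size 4, align 4) → ends 12
pad 4 to align 8 for layer
layer at 16 (size 40, align 8) → ends 56
within Node: reserved at 16
16 + 16 = 32

32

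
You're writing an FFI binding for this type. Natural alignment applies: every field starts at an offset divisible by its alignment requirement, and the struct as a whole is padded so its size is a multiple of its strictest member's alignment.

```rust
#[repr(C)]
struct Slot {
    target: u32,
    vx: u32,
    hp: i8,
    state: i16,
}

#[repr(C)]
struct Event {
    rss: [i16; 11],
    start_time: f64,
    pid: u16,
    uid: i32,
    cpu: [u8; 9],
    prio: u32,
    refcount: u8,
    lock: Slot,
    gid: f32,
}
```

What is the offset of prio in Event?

52

Slot: target at 0 (size 4, align 4) → ends 4; vx at 4 (size 4, align 4) → ends 8; hp at 8 (size 1, align 1) → ends 9; pad 1 to align 2 for state; state at 10 (size 2, align 2) → ends 12; total 12 bytes, alignment 4
rss at 0 (size 22, align 2) → ends 22
pad 2 to align 8 for start_time
start_time at 24 (size 8, align 8) → ends 32
pid at 32 (size 2, align 2) → ends 34
pad 2 to align 4 for uid
uid at 36 (size 4, align 4) → ends 40
cpu at 40 (size 9, align 1) → ends 49
pad 3 to align 4 for prio
prio at 52 (size 4, align 4) → ends 56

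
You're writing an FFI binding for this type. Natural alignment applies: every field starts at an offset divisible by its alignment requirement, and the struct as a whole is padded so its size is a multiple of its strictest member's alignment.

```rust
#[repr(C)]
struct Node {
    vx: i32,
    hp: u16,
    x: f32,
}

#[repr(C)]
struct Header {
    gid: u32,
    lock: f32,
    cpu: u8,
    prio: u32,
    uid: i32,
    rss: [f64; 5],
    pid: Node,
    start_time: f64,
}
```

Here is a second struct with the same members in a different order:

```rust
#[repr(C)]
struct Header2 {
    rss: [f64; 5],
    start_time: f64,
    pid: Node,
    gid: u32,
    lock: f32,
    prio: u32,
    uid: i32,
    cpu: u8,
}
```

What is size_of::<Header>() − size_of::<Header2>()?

Node: 0..4  vx  (4B, 4-aligned); 4..6  hp  (2B, 2-aligned); 6..8  -- padding (2B); 8..12  x  (4B, 4-aligned); sizeof = 12, alignof = 4
0..4  gid  (4B, 4-aligned)
4..8  lock  (4B, 4-aligned)
8..9  cpu  (1B, 1-aligned)
9..12  -- padding (3B)
12..16  prio  (4B, 4-aligned)
16..20  uid  (4B, 4-aligned)
20..24  -- padding (4B)
24..64  rss  (40B, 8-aligned)
64..76  pid  (12B, 4-aligned)
76..80  -- padding (4B)
80..88  start_time  (8B, 8-aligned)
sizeof = 88, alignof = 8
— Header2 —
0..40  rss  (40B, 8-aligned)
40..48  start_time  (8B, 8-aligned)
48..60  pid  (12B, 4-aligned)
60..64  gid  (4B, 4-aligned)
64..68  lock  (4B, 4-aligned)
68..72  prio  (4B, 4-aligned)
72..76  uid  (4B, 4-aligned)
76..77  cpu  (1B, 1-aligned)
77..80  -- tail padding (3B)
sizeof = 80, alignof = 8
88 − 80 = 8

8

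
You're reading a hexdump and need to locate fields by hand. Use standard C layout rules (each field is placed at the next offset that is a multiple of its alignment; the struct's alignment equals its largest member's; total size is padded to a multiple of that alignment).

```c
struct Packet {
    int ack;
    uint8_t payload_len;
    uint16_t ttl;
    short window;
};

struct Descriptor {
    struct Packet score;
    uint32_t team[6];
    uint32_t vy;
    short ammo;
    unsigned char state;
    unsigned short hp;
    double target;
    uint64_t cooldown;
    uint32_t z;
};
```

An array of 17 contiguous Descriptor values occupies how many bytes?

Packet: 0..4  ack  (4B, 4-aligned); 4..5  payload_len  (1B, 1-aligned); 5..6  -- padding (1B); 6..8  ttl  (2B, 2-aligned); 8..10  window  (2B, 2-aligned); 10..12  -- tail padding (2B); sizeof = 12, alignof = 4
0..12  score  (12B, 4-aligned)
12..36  team  (24B, 4-aligned)
36..40  vy  (4B, 4-aligned)
40..42  ammo  (2B, 2-aligned)
42..43  state  (1B, 1-aligned)
43..44  -- padding (1B)
44..46  hp  (2B, 2-aligned)
46..48  -- padding (2B)
48..56  target  (8B, 8-aligned)
56..64  cooldown  (8B, 8-aligned)
64..68  z  (4B, 4-aligned)
68..72  -- tail padding (4B)
sizeof = 72, alignof = 8
array of 17: 17 × 72 = 1224

1224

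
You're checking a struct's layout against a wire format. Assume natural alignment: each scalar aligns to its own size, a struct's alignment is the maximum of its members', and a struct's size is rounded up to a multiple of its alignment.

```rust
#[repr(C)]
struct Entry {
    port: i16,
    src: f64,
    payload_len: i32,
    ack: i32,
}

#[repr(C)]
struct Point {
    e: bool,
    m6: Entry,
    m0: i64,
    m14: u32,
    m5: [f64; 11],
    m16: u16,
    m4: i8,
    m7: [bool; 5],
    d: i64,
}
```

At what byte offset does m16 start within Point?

Entry: 0..2  port  (2B, 2-aligned); 2..8  -- padding (6B); 8..16  src  (8B, 8-aligned); 16..20  payload_len  (4B, 4-aligned); 20..24  ack  (4B, 4-aligned); sizeof = 24, alignof = 8
0..1  e  (1B, 1-aligned)
1..8  -- padding (7B)
8..32  m6  (24B, 8-aligned)
32..40  m0  (8B, 8-aligned)
40..44  m14  (4B, 4-aligned)
44..48  -- padding (4B)
48..136  m5  (88B, 8-aligned)
136..138  m16  (2B, 2-aligned)

136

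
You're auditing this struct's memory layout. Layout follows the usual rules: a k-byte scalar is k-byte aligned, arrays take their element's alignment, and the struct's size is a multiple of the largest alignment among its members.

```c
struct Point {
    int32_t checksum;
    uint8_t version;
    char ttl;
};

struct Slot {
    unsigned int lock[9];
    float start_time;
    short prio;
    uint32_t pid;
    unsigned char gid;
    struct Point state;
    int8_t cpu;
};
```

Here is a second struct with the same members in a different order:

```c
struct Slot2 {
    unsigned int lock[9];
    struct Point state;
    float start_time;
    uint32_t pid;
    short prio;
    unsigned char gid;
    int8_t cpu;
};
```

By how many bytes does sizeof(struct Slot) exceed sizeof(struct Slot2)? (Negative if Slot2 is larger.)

8

Point: 0..4  checksum  (4B, 4-aligned); 4..5  version  (1B, 1-aligned); 5..6  ttl  (1B, 1-aligned); 6..8  -- tail padding (2B); sizeof = 8, alignof = 4
0..36  lock  (36B, 4-aligned)
36..40  start_time  (4B, 4-aligned)
40..42  prio  (2B, 2-aligned)
42..44  -- padding (2B)
44..48  pid  (4B, 4-aligned)
48..49  gid  (1B, 1-aligned)
49..52  -- padding (3B)
52..60  state  (8B, 4-aligned)
60..61  cpu  (1B, 1-aligned)
61..64  -- tail padding (3B)
sizeof = 64, alignof = 4
— Slot2 —
0..36  lock  (36B, 4-aligned)
36..44  state  (8B, 4-aligned)
44..48  start_time  (4B, 4-aligned)
48..52  pid  (4B, 4-aligned)
52..54  prio  (2B, 2-aligned)
54..55  gid  (1B, 1-aligned)
55..56  cpu  (1B, 1-aligned)
sizeof = 56, alignof = 4
64 − 56 = 8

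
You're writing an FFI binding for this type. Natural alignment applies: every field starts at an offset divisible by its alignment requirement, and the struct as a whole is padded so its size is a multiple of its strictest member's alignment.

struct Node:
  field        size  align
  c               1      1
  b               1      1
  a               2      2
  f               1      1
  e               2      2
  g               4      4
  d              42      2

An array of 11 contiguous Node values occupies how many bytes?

@0: c [1B, align 1] → 1
@1: b [1B, align 1] → 2
@2: a [2B, align 2] → 4
@4: f [1B, align 1] → 5
+1 pad (align 2)
@6: e [2B, align 2] → 8
@8: g [4B, align 4] → 12
@12: d [42B, align 2] → 54
+2 tail pad (align 4)
size 56, align 4
array of 11: 11 × 56 = 616

616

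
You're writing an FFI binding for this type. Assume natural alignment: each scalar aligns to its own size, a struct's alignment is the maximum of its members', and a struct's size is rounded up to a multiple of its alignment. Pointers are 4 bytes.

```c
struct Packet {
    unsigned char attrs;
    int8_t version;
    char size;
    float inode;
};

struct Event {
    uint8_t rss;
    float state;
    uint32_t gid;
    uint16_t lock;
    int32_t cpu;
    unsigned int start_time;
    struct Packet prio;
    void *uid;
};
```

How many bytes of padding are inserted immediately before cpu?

2

Packet: @0: attrs [1B, align 1] → 1; @1: version [1B, align 1] → 2; @2: size [1B, align 1] → 3; +1 pad (align 4); @4: inode [4B, align 4] → 8; size 8, align 4
@0: rss [1B, align 1] → 1
+3 pad (align 4)
@4: state [4B, align 4] → 8
@8: gid [4B, align 4] → 12
@12: lock [2B, align 2] → 14
+2 pad (align 4)
@16: cpu [4B, align 4] → 20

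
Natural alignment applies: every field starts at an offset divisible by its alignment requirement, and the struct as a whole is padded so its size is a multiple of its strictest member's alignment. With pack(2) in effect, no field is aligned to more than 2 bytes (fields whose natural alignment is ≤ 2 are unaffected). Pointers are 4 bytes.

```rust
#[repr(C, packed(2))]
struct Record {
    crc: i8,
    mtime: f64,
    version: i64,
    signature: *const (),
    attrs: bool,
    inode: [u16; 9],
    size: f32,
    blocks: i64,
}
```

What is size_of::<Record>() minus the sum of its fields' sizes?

@0: crc [1B, align 1] → 1
+1 pad (align 2)
@2: mtime [8B, align 2] → 10
@10: version [8B, align 2] → 18
@18: signature [4B, align 2] → 22
@22: attrs [1B, align 1] → 23
+1 pad (align 2)
@24: inode [18B, align 2] → 42
@42: size [4B, align 2] → 46
@46: blocks [8B, align 2] → 54
size 54, align 2
data bytes 52, size 54 → padding 2

2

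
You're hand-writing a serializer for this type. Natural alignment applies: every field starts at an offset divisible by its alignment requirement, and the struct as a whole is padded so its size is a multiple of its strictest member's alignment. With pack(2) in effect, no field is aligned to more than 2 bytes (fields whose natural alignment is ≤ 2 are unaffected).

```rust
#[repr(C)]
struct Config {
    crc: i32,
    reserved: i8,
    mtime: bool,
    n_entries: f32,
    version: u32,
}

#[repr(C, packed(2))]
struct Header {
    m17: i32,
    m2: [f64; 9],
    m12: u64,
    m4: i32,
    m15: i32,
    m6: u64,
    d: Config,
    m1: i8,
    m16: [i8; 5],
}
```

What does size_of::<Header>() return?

122

Config: @0: crc [4B, align 4] → 4; @4: reserved [1B, align 1] → 5; @5: mtime [1B, align 1] → 6; +2 pad (align 4); @8: n_entries [4B, align 4] → 12; @12: version [4B, align 4] → 16; size 16, align 4
@0: m17 [4B, align 2] → 4
@4: m2 [72B, align 2] → 76
@76: m12 [8B, align 2] → 84
@84: m4 [4B, align 2] → 88
@88: m15 [4B, align 2] → 92
@92: m6 [8B, align 2] → 100
@100: d [16B, align 2] → 116
@116: m1 [1B, align 1] → 117
@117: m16 [5B, align 1] → 122
size 122, align 2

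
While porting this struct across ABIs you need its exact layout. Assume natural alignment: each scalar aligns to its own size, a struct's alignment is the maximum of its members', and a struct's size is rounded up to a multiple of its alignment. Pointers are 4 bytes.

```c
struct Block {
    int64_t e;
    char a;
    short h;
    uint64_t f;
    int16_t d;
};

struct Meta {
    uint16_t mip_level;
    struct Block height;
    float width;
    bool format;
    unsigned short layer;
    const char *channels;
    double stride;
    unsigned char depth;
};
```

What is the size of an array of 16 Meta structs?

Block: @0: e [8B, align 8] → 8; @8: a [1B, align 1] → 9; +1 pad (align 2); @10: h [2B, align 2] → 12; +4 pad (align 8); @16: f [8B, align 8] → 24; @24: d [2B, align 2] → 26; +6 tail pad (align 8); size 32, align 8
@0: mip_level [2B, align 2] → 2
+6 pad (align 8)
@8: height [32B, align 8] → 40
@40: width [4B, align 4] → 44
@44: format [1B, align 1] → 45
+1 pad (align 2)
@46: layer [2B, align 2] → 48
@48: channels [4B, align 4] → 52
+4 pad (align 8)
@56: stride [8B, align 8] → 64
@64: depth [1B, align 1] → 65
+7 tail pad (align 8)
size 72, align 8
array of 16: 16 × 72 = 1152

1152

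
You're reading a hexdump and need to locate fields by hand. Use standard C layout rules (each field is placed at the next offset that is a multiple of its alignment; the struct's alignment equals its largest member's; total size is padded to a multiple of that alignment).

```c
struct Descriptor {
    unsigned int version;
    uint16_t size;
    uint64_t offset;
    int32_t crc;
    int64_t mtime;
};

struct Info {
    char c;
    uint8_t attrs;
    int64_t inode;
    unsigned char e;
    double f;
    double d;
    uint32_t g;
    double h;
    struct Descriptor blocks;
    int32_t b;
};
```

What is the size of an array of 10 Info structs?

Descriptor: 0..4  version  (4B, 4-aligned); 4..6  size  (2B, 2-aligned); 6..8  -- padding (2B); 8..16  offset  (8B, 8-aligned); 16..20  crc  (4B, 4-aligned); 20..24  -- padding (4B); 24..32  mtime  (8B, 8-aligned); sizeof = 32, alignof = 8
0..1  c  (1B, 1-aligned)
1..2  attrs  (1B, 1-aligned)
2..8  -- padding (6B)
8..16  inode  (8B, 8-aligned)
16..17  e  (1B, 1-aligned)
17..24  -- padding (7B)
24..32  f  (8B, 8-aligned)
32..40  d  (8B, 8-aligned)
40..44  g  (4B, 4-aligned)
44..48  -- padding (4B)
48..56  h  (8B, 8-aligned)
56..88  blocks  (32B, 8-aligned)
88..92  b  (4B, 4-aligned)
92..96  -- tail padding (4B)
sizeof = 96, alignof = 8
array of 10: 10 × 96 = 960

960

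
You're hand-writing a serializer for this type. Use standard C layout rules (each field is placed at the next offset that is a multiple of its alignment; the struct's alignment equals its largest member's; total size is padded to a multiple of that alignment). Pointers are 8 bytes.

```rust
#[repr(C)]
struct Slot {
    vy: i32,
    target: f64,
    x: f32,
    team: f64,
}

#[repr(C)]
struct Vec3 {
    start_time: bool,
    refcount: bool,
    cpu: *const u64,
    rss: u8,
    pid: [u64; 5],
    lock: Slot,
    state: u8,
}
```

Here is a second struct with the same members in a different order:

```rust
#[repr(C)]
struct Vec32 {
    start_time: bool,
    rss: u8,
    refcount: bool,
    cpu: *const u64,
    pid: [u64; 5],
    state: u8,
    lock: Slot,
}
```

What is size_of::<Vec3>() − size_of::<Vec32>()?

Slot: 0..4  vy  (4B, 4-aligned); 4..8  -- padding (4B); 8..16  target  (8B, 8-aligned); 16..20  x  (4B, 4-aligned); 20..24  -- padding (4B); 24..32  team  (8B, 8-aligned); sizeof = 32, alignof = 8
0..1  start_time  (1B, 1-aligned)
1..2  refcount  (1B, 1-aligned)
2..8  -- padding (6B)
8..16  cpu  (8B, 8-aligned)
16..17  rss  (1B, 1-aligned)
17..24  -- padding (7B)
24..64  pid  (40B, 8-aligned)
64..96  lock  (32B, 8-aligned)
96..97  state  (1B, 1-aligned)
97..104  -- tail padding (7B)
sizeof = 104, alignof = 8
— Vec32 —
0..1  start_time  (1B, 1-aligned)
1..2  rss  (1B, 1-aligned)
2..3  refcount  (1B, 1-aligned)
3..8  -- padding (5B)
8..16  cpu  (8B, 8-aligned)
16..56  pid  (40B, 8-aligned)
56..57  state  (1B, 1-aligned)
57..64  -- padding (7B)
64..96  lock  (32B, 8-aligned)
sizeof = 96, alignof = 8
104 − 96 = 8

8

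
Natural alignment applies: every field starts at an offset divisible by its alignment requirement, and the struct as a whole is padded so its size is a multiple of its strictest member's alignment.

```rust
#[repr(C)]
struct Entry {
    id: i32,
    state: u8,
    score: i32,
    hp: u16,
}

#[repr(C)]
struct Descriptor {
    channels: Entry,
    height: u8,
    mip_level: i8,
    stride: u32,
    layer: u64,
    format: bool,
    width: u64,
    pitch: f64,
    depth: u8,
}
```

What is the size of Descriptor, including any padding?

Entry: 0..4  id  (4B, 4-aligned); 4..5  state  (1B, 1-aligned); 5..8  -- padding (3B); 8..12  score  (4B, 4-aligned); 12..14  hp  (2B, 2-aligned); 14..16  -- tail padding (2B); sizeof = 16, alignof = 4
0..16  channels  (16B, 4-aligned)
16..17  height  (1B, 1-aligned)
17..18  mip_level  (1B, 1-aligned)
18..20  -- padding (2B)
20..24  stride  (4B, 4-aligned)
24..32  layer  (8B, 8-aligned)
32..33  format  (1B, 1-aligned)
33..40  -- padding (7B)
40..48  width  (8B, 8-aligned)
48..56  pitch  (8B, 8-aligned)
56..57  depth  (1B, 1-aligned)
57..64  -- tail padding (7B)
sizeof = 64, alignof = 8

64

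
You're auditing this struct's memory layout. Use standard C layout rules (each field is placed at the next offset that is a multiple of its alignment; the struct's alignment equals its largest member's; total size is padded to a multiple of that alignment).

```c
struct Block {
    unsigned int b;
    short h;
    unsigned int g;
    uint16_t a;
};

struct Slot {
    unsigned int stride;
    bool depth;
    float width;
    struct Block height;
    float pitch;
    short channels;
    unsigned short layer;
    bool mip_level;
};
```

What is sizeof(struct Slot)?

40

Block: @0: b [4B, align 4] → 4; @4: h [2B, align 2] → 6; +2 pad (align 4); @8: g [4B, align 4] → 12; @12: a [2B, align 2] → 14; +2 tail pad (align 4); size 16, align 4
@0: stride [4B, align 4] → 4
@4: depth [1B, align 1] → 5
+3 pad (align 4)
@8: width [4B, align 4] → 12
@12: height [16B, align 4] → 28
@28: pitch [4B, align 4] → 32
@32: channels [2B, align 2] → 34
@34: layer [2B, align 2] → 36
@36: mip_level [1B, align 1] → 37
+3 tail pad (align 4)
size 40, align 4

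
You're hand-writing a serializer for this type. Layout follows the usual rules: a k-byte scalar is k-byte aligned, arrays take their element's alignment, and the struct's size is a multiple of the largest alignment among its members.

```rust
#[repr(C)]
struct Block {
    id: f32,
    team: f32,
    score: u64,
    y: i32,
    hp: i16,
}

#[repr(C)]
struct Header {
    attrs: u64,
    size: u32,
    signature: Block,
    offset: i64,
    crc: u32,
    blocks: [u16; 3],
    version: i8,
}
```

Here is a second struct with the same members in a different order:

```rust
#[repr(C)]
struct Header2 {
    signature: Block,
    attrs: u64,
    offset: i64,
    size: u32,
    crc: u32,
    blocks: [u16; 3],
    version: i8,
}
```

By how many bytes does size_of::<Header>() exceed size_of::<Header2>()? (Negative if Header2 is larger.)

Block: @0: id [4B, align 4] → 4; @4: team [4B, align 4] → 8; @8: score [8B, align 8] → 16; @16: y [4B, align 4] → 20; @20: hp [2B, align 2] → 22; +2 tail pad (align 8); size 24, align 8
@0: attrs [8B, align 8] → 8
@8: size [4B, align 4] → 12
+4 pad (align 8)
@16: signature [24B, align 8] → 40
@40: offset [8B, align 8] → 48
@48: crc [4B, align 4] → 52
@52: blocks [6B, align 2] → 58
@58: version [1B, align 1] → 59
+5 tail pad (align 8)
size 64, align 8
— Header2 —
@0: signature [24B, align 8] → 24
@24: attrs [8B, align 8] → 32
@32: offset [8B, align 8] → 40
@40: size [4B, align 4] → 44
@44: crc [4B, align 4] → 48
@48: blocks [6B, align 2] → 54
@54: version [1B, align 1] → 55
+1 tail pad (align 8)
size 56, align 8
64 − 56 = 8

8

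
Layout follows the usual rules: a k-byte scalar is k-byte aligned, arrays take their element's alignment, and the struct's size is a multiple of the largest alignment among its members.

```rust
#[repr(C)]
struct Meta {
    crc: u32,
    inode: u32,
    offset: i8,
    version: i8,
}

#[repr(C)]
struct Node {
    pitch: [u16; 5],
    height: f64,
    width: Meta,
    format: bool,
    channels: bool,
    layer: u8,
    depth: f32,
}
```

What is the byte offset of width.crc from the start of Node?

24

Meta: 0..4  crc  (4B, 4-aligned); 4..8  inode  (4B, 4-aligned); 8..9  offset  (1B, 1-aligned); 9..10  version  (1B, 1-aligned); 10..12  -- tail padding (2B); sizeof = 12, alignof = 4
0..10  pitch  (10B, 2-aligned)
10..16  -- padding (6B)
16..24  height  (8B, 8-aligned)
24..36  width  (12B, 4-aligned)
within Meta: crc at 0
24 + 0 = 24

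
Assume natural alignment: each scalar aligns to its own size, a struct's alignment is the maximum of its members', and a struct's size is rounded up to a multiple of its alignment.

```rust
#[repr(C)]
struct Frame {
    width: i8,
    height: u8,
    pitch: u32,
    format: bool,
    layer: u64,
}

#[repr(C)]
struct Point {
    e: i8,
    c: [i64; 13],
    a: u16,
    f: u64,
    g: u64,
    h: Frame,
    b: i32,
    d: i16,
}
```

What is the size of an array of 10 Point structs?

1680

Frame: width at 0 (size 1, align 1) → ends 1; height at 1 (size 1, align 1) → ends 2; pad 2 to align 4 for pitch; pitch at 4 (size 4, align 4) → ends 8; format at 8 (size 1, align 1) → ends 9; pad 7 to align 8 for layer; layer at 16 (size 8, align 8) → ends 24; total 24 bytes, alignment 8
e at 0 (size 1, align 1) → ends 1
pad 7 to align 8 for c
c at 8 (size 104, align 8) → ends 112
a at 112 (size 2, align 2) → ends 114
pad 6 to align 8 for f
f at 120 (size 8, align 8) → ends 128
g at 128 (size 8, align 8) → ends 136
h at 136 (size 24, align 8) → ends 160
b at 160 (size 4, align 4) → ends 164
d at 164 (size 2, align 2) → ends 166
tail pad 2 to reach multiple of 8
total 168 bytes, alignment 8
array of 10: 10 × 168 = 1680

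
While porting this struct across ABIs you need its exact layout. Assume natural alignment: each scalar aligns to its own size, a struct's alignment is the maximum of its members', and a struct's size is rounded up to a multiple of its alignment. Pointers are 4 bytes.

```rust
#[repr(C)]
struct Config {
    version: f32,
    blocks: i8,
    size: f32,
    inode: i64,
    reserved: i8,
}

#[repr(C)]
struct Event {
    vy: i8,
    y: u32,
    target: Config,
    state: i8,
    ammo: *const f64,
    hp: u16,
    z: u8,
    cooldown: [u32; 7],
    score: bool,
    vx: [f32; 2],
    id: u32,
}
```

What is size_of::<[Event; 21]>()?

Config: @0: version [4B, align 4] → 4; @4: blocks [1B, align 1] → 5; +3 pad (align 4); @8: size [4B, align 4] → 12; +4 pad (align 8); @16: inode [8B, align 8] → 24; @24: reserved [1B, align 1] → 25; +7 tail pad (align 8); size 32, align 8
@0: vy [1B, align 1] → 1
+3 pad (align 4)
@4: y [4B, align 4] → 8
@8: target [32B, align 8] → 40
@40: state [1B, align 1] → 41
+3 pad (align 4)
@44: ammo [4B, align 4] → 48
@48: hp [2B, align 2] → 50
@50: z [1B, align 1] → 51
+1 pad (align 4)
@52: cooldown [28B, align 4] → 80
@80: score [1B, align 1] → 81
+3 pad (align 4)
@84: vx [8B, align 4] → 92
@92: id [4B, align 4] → 96
size 96, align 8
array of 21: 21 × 96 = 2016

2016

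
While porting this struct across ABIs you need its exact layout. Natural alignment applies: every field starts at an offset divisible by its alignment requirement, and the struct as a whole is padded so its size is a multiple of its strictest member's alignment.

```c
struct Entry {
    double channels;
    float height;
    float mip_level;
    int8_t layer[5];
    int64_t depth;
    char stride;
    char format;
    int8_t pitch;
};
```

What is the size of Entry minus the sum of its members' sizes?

0..8  channels  (8B, 8-aligned)
8..12  height  (4B, 4-aligned)
12..16  mip_level  (4B, 4-aligned)
16..21  layer  (5B, 1-aligned)
21..24  -- padding (3B)
24..32  depth  (8B, 8-aligned)
32..33  stride  (1B, 1-aligned)
33..34  format  (1B, 1-aligned)
34..35  pitch  (1B, 1-aligned)
35..40  -- tail padding (5B)
sizeof = 40, alignof = 8
data bytes 32, size 40 → padding 8

8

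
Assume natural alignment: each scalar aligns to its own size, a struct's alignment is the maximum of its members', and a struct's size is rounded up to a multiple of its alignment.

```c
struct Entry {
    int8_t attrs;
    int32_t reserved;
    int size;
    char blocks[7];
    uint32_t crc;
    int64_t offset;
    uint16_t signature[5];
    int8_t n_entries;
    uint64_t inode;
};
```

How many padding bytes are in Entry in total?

9

0..1  attrs  (1B, 1-aligned)
1..4  -- padding (3B)
4..8  reserved  (4B, 4-aligned)
8..12  size  (4B, 4-aligned)
12..19  blocks  (7B, 1-aligned)
19..20  -- padding (1B)
20..24  crc  (4B, 4-aligned)
24..32  offset  (8B, 8-aligned)
32..42  signature  (10B, 2-aligned)
42..43  n_entries  (1B, 1-aligned)
43..48  -- padding (5B)
48..56  inode  (8B, 8-aligned)
sizeof = 56, alignof = 8
data bytes 47, size 56 → padding 9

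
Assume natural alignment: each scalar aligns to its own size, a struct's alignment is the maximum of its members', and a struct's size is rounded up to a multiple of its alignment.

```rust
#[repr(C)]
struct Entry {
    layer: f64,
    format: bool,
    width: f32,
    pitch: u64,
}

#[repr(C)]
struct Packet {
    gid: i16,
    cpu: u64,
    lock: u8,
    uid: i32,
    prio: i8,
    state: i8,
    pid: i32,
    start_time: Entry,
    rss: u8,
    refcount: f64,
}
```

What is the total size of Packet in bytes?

Entry: layer at 0 (size 8, align 8) → ends 8; format at 8 (size 1, align 1) → ends 9; pad 3 to align 4 for width; width at 12 (size 4, align 4) → ends 16; pitch at 16 (size 8, align 8) → ends 24; total 24 bytes, alignment 8
gid at 0 (size 2, align 2) → ends 2
pad 6 to align 8 for cpu
cpu at 8 (size 8, align 8) → ends 16
lock at 16 (size 1, align 1) → ends 17
pad 3 to align 4 for uid
uid at 20 (size 4, align 4) → ends 24
prio at 24 (size 1, align 1) → ends 25
state at 25 (size 1, align 1) → ends 26
pad 2 to align 4 for pid
pid at 28 (size 4, align 4) → ends 32
start_time at 32 (size 24, align 8) → ends 56
rss at 56 (size 1, align 1) → ends 57
pad 7 to align 8 for refcount
refcount at 64 (size 8, align 8) → ends 72
total 72 bytes, alignment 8

72 bytes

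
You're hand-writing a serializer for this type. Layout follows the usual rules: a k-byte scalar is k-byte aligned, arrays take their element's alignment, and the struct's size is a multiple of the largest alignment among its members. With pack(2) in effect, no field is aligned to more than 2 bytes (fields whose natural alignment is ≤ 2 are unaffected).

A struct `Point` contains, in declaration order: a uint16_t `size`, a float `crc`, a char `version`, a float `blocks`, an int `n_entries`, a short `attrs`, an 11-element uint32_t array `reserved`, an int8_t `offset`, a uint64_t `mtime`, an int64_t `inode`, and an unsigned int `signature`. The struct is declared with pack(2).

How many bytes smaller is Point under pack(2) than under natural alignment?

natural layout:
  0..2  size  (2B, 2-aligned)
  2..4  -- padding (2B)
  4..8  crc  (4B, 4-aligned)
  8..9  version  (1B, 1-aligned)
  9..12  -- padding (3B)
  12..16  blocks  (4B, 4-aligned)
  16..20  n_entries  (4B, 4-aligned)
  20..22  attrs  (2B, 2-aligned)
  22..24  -- padding (2B)
  24..68  reserved  (44B, 4-aligned)
  68..69  offset  (1B, 1-aligned)
  69..72  -- padding (3B)
  72..80  mtime  (8B, 8-aligned)
  80..88  inode  (8B, 8-aligned)
  88..92  signature  (4B, 4-aligned)
  92..96  -- tail padding (4B)
  sizeof = 96, alignof = 8
packed(2) layout:
  0..2  size  (2B, 2-aligned)
  2..6  crc  (4B, 2-aligned)
  6..7  version  (1B, 1-aligned)
  7..8  -- padding (1B)
  8..12  blocks  (4B, 2-aligned)
  12..16  n_entries  (4B, 2-aligned)
  16..18  attrs  (2B, 2-aligned)
  18..62  reserved  (44B, 2-aligned)
  62..63  offset  (1B, 1-aligned)
  63..64  -- padding (1B)
  64..72  mtime  (8B, 2-aligned)
  72..80  inode  (8B, 2-aligned)
  80..84  signature  (4B, 2-aligned)
  sizeof = 84, alignof = 2
96 − 84 = 12

12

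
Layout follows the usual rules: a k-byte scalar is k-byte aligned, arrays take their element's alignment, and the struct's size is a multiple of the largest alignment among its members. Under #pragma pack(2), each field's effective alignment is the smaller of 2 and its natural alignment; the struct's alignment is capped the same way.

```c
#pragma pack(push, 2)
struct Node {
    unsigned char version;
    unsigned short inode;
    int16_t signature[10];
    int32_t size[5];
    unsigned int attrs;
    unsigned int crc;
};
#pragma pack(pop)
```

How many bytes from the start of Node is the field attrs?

@0: version [1B, align 1] → 1
+1 pad (align 2)
@2: inode [2B, align 2] → 4
@4: signature [20B, align 2] → 24
@24: size [20B, align 2] → 44
@44: attrs [4B, align 2] → 48

44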